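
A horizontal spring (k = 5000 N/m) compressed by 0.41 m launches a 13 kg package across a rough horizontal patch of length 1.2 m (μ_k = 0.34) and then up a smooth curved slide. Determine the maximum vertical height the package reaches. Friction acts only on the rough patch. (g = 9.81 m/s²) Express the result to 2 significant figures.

Spring energy: E₀ = ½kx² = ½(5000)(0.41)² = 420.25 J
Friction: W_f = μ_k mg d = (0.34)(13)(9.81)(1.2) = 52.03 J
Energy at base of ramp: E = 420.25 − 52.03 = 368.22 J
At max height all remaining energy is PE: mgh = E ⇒ h = E/(mg) = 368.22/(13 × 9.81) = 2.887 m

h = 2.9 m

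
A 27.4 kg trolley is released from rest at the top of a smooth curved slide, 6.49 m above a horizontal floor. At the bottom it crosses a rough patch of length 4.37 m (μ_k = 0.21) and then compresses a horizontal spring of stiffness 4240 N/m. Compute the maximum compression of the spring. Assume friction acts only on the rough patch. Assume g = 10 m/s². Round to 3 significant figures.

x = 0.849 m

Initial energy: E₁ = mgh = (27.4)(10)(6.49) = 1778.3 J
Friction removes W_f = μ_k mg d = (0.21)(27.4)(10)(4.37) = 251.4 J
Energy reaching the spring: E = 1778.3 − 251.4 = 1526.8 J
At max compression ½kx² = E ⇒ x = √(2E/k) = √(2 × 1526.8/4240) = 0.8486 m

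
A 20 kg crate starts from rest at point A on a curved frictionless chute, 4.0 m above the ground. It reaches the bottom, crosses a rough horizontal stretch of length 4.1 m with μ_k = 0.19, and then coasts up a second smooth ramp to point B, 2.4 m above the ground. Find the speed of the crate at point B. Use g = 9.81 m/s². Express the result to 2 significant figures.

Energy at A: mgh₁ = (20)(9.81)(4.0) = 784.80 J
Friction loss: W_f = μ_k mg d = 152.8 J
At B: ½mv² + mgh₂ = mgh₁ − W_f
½mv² = 784.80 − 152.8 − 470.88 = 161.08 J
v = √(2 × 161.08/20) = 4.013 m/s

v = 4.0 m/s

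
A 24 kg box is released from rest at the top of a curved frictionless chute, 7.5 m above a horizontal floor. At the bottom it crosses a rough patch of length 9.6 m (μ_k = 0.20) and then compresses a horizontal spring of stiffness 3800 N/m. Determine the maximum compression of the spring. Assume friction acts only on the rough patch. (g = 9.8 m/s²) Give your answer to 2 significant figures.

x = 0.83 m

Initial energy: E₁ = mgh = (24)(9.8)(7.5) = 1764.0 J
Friction removes W_f = μ_k mg d = (0.20)(24)(9.8)(9.6) = 451.6 J
Energy reaching the spring: E = 1764.0 − 451.6 = 1312.4 J
At max compression ½kx² = E ⇒ x = √(2E/k) = √(2 × 1312.4/3800) = 0.8311 m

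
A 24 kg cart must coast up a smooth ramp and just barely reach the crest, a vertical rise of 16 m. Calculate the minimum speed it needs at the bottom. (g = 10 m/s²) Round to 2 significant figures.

v = 18 m/s

At the top it is momentarily at rest, so all KE converts to PE: ½mv² = mgh
v = √(2gh) = √(2 × 10 × 16) = 17.89 m/s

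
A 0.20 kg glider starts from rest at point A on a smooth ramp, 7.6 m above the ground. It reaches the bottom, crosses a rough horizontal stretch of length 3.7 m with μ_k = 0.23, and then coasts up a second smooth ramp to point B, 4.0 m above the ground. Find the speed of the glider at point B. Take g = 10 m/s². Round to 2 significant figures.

Energy at A: mgh₁ = (0.20)(10)(7.6) = 15.200 J
Friction loss: W_f = μ_k mg d = 1.702 J
At B: ½mv² + mgh₂ = mgh₁ − W_f
½mv² = 15.200 − 1.702 − 8.0000 = 5.4980 J
v = √(2 × 5.4980/0.20) = 7.415 m/s

v = 7.4 m/s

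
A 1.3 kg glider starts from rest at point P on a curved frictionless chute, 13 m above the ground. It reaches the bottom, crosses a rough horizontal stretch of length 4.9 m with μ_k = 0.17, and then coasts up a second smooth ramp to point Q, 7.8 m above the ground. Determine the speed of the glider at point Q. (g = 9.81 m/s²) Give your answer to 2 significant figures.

v = 9.3 m/s

Energy at P: mgh₁ = (1.3)(9.81)(13) = 165.79 J
Friction loss: W_f = μ_k mg d = 10.62 J
At Q: ½mv² + mgh₂ = mgh₁ − W_f
½mv² = 165.79 − 10.62 − 99.473 = 55.692 J
v = √(2 × 55.692/1.3) = 9.256 m/s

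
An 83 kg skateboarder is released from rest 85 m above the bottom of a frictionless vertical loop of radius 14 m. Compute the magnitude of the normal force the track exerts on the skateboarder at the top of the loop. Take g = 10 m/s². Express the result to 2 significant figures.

Energy from release to top (height 2r): mgh = ½mv_top² + mg(2r)
v_top² = 2g(h − 2r) = 2(10)(85 − 28.00) = 1140.0 m²/s²
At the top, both N and weight point toward the centre: N + mg = mv_top²/r
N = m(v_top²/r − g) = 83(1140.0/14 − 10) = 5929 N

N = 5900 N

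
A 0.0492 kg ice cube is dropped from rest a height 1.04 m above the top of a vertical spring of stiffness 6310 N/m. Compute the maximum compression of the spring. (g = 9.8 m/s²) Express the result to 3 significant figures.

x = 0.0127 m

Let x be the compression. The total drop is H + x, and the cube is instantaneously at rest at max compression, so energy conservation gives:
mg(H + x) = ½kx²
½(6310)x² − (0.0492)(9.8)x − (0.0492)(9.8)(1.04) = 0
3155x² − 0.4822x − 0.5014 = 0
x = [0.4822 + √(0.2325 + 6328.3)]/(2 × 3155) = 0.01268 m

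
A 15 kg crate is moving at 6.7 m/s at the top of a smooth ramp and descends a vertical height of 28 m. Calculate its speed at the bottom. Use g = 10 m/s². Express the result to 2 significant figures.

Mechanical energy is conserved (no friction): ½mv₀² + mgh = ½mv²
v² = v₀² + 2gh = (6.7)² + 2(10)(28) = 604.89
v = √604.89 = 24.59 m/s

v = 25 m/s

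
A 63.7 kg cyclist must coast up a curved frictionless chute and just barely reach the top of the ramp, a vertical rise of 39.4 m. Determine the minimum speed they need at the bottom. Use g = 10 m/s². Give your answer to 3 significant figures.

At the top they are momentarily at rest, so all KE converts to PE: ½mv² = mgh
v = √(2gh) = √(2 × 10 × 39.4) = 28.07 m/s

v = 28.1 m/s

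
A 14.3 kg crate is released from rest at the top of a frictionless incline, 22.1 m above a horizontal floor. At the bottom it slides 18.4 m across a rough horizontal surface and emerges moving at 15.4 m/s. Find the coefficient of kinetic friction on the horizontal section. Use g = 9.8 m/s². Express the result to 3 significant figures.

μ_k = 0.543

Energy bookkeeping (friction removes W_f = μ_k N d):
mgh = ½mv² + μ_k m g d
mgh = 3097.1 J; ½mv² = 1695.7 J
W_f = 3097.1 − 1695.7 = 1401 J
μ_k = W_f/(mg·d) = 1401/(140.1 × 18.4) = 0.5435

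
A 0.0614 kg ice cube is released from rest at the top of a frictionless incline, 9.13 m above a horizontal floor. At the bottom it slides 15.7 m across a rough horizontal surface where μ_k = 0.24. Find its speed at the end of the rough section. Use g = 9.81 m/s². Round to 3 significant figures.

Energy bookkeeping (friction removes W_f = μ_k N d):
mgh = ½mv² + μ_k m g d
W_f = μ_k mg d = (0.24)(0.0614)(9.81)(15.7) = 2.270 J
½mv² = mgh − W_f = 5.4993 − 2.270 = 3.2297 J
v = √(2 × 3.2297/0.0614) = 10.26 m/s

v = 10.3 m/s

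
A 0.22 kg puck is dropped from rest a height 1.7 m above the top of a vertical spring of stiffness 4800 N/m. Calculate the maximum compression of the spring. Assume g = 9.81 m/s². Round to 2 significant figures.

x = 0.040 m

Take the reference level at the top of the uncompressed spring. At max compression the puck has fallen H + x and is momentarily at rest:
mg(H + x) = ½kx²
½(4800)x² − (0.22)(9.81)x − (0.22)(9.81)(1.7) = 0
2400x² − 2.158x − 3.669 = 0
x = [2.158 + √(4.658 + 35222)]/(2 × 2400) = 0.03955 m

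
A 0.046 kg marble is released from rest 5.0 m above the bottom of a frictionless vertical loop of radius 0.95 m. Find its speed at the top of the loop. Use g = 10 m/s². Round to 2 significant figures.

Energy conservation: mgh = ½mv_top² + mg(2r)
v_top² = 2g(h − 2r) = 2(10)(5.0 − 1.900) = 62.00
v_top = 7.874 m/s

v = 7.9 m/s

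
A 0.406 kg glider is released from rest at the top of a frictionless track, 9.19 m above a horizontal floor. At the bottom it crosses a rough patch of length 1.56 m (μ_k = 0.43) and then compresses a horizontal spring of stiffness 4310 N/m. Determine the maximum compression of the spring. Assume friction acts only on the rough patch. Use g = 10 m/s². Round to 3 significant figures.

x = 0.127 m

Initial energy: E₁ = mgh = (0.406)(10)(9.19) = 37.311 J
Friction removes W_f = μ_k mg d = (0.43)(0.406)(10)(1.56) = 2.723 J
Energy reaching the spring: E = 37.311 − 2.723 = 34.588 J
At max compression ½kx² = E ⇒ x = √(2E/k) = √(2 × 34.588/4310) = 0.1267 m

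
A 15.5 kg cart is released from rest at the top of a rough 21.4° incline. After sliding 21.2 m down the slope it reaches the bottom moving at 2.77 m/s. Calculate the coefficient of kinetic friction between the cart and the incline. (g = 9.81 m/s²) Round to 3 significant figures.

μ_k = 0.372

mgh = ½mv² + μ_k (mg cosθ) L, with h = L sinθ
mgL sinθ = 1176.2 J; ½mv² = 59.465 J
W_f = 1176.2 − 59.465 = 1117 J
μ_k = W_f/(mg cosθ · L) = 1117/(141.6 × 21.2) = 0.3721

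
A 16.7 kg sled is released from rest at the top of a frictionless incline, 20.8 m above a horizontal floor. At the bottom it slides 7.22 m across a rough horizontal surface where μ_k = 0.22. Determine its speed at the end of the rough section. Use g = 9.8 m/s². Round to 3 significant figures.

v = 19.4 m/s

Energy at the top = energy at the end + work done against friction:
mgh = ½mv² + μ_k m g d
W_f = μ_k mg d = (0.22)(16.7)(9.8)(7.22) = 260.0 J
½mv² = mgh − W_f = 3404.1 − 260.0 = 3144.2 J
v = √(2 × 3144.2/16.7) = 19.40 m/s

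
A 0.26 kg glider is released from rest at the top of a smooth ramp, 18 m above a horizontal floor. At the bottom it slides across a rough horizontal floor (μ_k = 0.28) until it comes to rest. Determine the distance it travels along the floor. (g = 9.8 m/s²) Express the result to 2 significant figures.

d = 64 m

Energy bookkeeping (friction removes W_f = μ_k N d):
At rest all PE has been dissipated by friction: mgh = μ_k m g d
d = h/μ_k = 18/0.28 = 64.29 m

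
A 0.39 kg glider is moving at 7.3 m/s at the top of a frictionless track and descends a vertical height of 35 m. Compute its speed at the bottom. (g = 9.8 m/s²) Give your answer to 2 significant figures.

v = 27 m/s

Mechanical energy is conserved (no friction): ½mv₀² + mgh = ½mv²
v² = v₀² + 2gh = (7.3)² + 2(9.8)(35) = 739.29
v = √739.29 = 27.19 m/s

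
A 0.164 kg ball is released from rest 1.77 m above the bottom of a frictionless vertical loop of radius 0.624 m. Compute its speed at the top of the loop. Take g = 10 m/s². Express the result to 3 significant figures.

v = 3.23 m/s

Energy conservation: mgh = ½mv_top² + mg(2r)
v_top² = 2g(h − 2r) = 2(10)(1.77 − 1.248) = 10.44
v_top = 3.231 m/s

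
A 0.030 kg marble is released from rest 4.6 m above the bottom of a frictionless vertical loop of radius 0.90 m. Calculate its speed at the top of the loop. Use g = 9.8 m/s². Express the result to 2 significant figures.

Energy conservation: mgh = ½mv_top² + mg(2r)
v_top² = 2g(h − 2r) = 2(9.8)(4.6 − 1.800) = 54.88
v_top = 7.408 m/s

v = 7.4 m/s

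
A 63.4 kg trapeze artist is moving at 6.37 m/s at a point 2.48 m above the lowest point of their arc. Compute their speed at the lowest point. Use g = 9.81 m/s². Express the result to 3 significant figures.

By conservation of mechanical energy, ½mv₀² + mgh = ½mv²
v² = v₀² + 2gh = (6.37)² + 2(9.81)(2.48) = 89.234
v = √89.234 = 9.446 m/s

v = 9.45 m/s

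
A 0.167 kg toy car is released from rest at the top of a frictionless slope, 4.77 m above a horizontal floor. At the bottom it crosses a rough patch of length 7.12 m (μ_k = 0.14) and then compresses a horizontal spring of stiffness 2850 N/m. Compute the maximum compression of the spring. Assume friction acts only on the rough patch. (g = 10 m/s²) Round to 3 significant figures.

x = 0.0665 m

Initial energy: E₁ = mgh = (0.167)(10)(4.77) = 7.9659 J
Friction removes W_f = μ_k mg d = (0.14)(0.167)(10)(7.12) = 1.665 J
Energy reaching the spring: E = 7.9659 − 1.665 = 6.3012 J
At max compression ½kx² = E ⇒ x = √(2E/k) = √(2 × 6.3012/2850) = 0.06650 m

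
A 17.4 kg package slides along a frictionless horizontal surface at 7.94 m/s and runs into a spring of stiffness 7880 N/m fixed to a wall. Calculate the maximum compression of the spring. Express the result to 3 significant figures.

x = 0.373 m

At max compression the package is momentarily at rest: ½mv² = ½kx²
x = v√(m/k) = 7.94 × √(17.4/7880) = 0.3731 m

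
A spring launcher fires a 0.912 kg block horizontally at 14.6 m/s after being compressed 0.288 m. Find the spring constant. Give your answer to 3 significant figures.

Spring PE at full compression equals KE at release: ½kx² = ½mv²
k = mv²/x² = (0.912)(14.6)²/(0.288)² = 2344 N/m

k = 2340 N/m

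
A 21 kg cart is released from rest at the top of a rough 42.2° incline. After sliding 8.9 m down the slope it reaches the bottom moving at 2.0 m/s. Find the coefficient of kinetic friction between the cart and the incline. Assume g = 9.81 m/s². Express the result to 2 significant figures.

mgh = ½mv² + μ_k (mg cosθ) L, with h = L sinθ
mgL sinθ = 1231.6 J; ½mv² = 42.000 J
W_f = 1231.6 − 42.000 = 1190 J
μ_k = W_f/(mg cosθ · L) = 1190/(152.6 × 8.9) = 0.8758

μ_k = 0.88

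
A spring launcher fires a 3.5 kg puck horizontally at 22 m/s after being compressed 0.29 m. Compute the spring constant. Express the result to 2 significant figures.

½kx² = ½mv²
k = mv²/x² = (3.5)(22)²/(0.29)² = 20143 N/m

k = 20000 N/m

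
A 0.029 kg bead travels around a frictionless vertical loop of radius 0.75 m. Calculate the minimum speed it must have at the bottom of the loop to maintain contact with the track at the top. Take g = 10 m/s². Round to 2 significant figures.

v = 6.1 m/s

At the top: mg = mv_top²/r ⇒ v_top² = gr = 7.500 m²/s²
Energy from bottom to top (height 2r): ½mv_bot² = ½mv_top² + mg(2r)
v_bot² = gr + 4gr = 5gr = 37.50
v_bot = √(5gr) = 6.124 m/s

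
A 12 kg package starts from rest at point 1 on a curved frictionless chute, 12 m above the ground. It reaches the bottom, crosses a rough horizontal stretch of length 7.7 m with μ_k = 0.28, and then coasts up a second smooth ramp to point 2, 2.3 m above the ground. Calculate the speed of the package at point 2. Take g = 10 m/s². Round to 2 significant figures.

v = 12 m/s

Energy at 1: mgh₁ = (12)(10)(12) = 1440.0 J
Friction loss: W_f = μ_k mg d = 258.7 J
At 2: ½mv² + mgh₂ = mgh₁ − W_f
½mv² = 1440.0 − 258.7 − 276.00 = 905.28 J
v = √(2 × 905.28/12) = 12.28 m/s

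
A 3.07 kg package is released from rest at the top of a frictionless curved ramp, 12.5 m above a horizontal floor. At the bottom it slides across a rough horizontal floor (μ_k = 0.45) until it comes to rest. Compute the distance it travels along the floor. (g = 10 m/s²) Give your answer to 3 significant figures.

d = 27.8 m

Applying the work–energy principle:
At rest all PE has been dissipated by friction: mgh = μ_k m g d
d = h/μ_k = 12.5/0.45 = 27.78 m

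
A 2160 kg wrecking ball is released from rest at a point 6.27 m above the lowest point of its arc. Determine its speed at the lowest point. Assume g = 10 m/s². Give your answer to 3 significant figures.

v = 11.2 m/s

Energy conservation between the two points: mgh = ½mv²
v = √(2gh) = √(2 × 10 × 6.27) = √125.40 = 11.20 m/s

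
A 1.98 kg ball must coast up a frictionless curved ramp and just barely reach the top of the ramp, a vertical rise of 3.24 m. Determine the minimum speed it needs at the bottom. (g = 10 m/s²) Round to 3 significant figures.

v = 8.05 m/s

At the top it is momentarily at rest, so all KE converts to PE: ½mv² = mgh
v = √(2gh) = √(2 × 10 × 3.24) = 8.050 m/s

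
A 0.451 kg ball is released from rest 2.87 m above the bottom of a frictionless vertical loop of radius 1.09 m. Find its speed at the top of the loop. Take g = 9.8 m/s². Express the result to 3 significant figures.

Energy conservation: mgh = ½mv_top² + mg(2r)
v_top² = 2g(h − 2r) = 2(9.8)(2.87 − 2.180) = 13.52
v_top = 3.677 m/s

v = 3.68 m/s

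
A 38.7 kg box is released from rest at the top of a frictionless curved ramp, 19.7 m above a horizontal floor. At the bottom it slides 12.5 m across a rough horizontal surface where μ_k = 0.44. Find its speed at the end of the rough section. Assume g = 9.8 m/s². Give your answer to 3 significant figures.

v = 16.7 m/s

Energy bookkeeping (friction removes W_f = μ_k N d):
mgh = ½mv² + μ_k m g d
W_f = μ_k mg d = (0.44)(38.7)(9.8)(12.5) = 2086 J
½mv² = mgh − W_f = 7471.4 − 2086 = 5385.5 J
v = √(2 × 5385.5/38.7) = 16.68 m/s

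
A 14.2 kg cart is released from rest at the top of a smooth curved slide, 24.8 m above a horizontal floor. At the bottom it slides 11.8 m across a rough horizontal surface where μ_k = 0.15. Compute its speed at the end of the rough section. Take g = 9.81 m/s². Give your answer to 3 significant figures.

v = 21.3 m/s

Energy bookkeeping (friction removes W_f = μ_k N d):
mgh = ½mv² + μ_k m g d
W_f = μ_k mg d = (0.15)(14.2)(9.81)(11.8) = 246.6 J
½mv² = mgh − W_f = 3454.7 − 246.6 = 3208.1 J
v = √(2 × 3208.1/14.2) = 21.26 m/s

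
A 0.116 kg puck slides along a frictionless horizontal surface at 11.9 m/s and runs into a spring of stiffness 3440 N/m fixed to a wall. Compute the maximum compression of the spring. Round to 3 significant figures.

At max compression the puck is momentarily at rest: ½mv² = ½kx²
x = v√(m/k) = 11.9 × √(0.116/3440) = 0.06910 m

x = 0.0691 m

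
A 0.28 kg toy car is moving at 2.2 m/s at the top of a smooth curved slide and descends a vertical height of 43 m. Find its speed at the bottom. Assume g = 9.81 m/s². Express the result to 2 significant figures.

v = 29 m/s

Energy conservation between the two points: ½mv₀² + mgh = ½mv²
v² = v₀² + 2gh = (2.2)² + 2(9.81)(43) = 848.50
v = √848.50 = 29.13 m/s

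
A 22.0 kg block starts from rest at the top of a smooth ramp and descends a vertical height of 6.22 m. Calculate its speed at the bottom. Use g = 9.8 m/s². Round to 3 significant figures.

v = 11.0 m/s

Equating total energy at the two states: mgh = ½mv²
v = √(2gh) = √(2 × 9.8 × 6.22) = √121.91 = 11.04 m/s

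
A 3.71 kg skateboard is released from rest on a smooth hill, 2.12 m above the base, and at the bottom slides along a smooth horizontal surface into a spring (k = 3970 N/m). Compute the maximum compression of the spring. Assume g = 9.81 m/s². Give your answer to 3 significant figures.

x = 0.197 m

Energy conservation (no friction) from release to max compression: mgh = ½kx²
x = √(2mgh/k) = √(2 × 3.71 × 9.81 × 2.12 / 3970) = 0.1972 m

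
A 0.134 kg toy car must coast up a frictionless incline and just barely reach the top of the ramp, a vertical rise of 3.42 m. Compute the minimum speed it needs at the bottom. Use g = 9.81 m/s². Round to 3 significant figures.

At the top it is momentarily at rest, so all KE converts to PE: ½mv² = mgh
v = √(2gh) = √(2 × 9.81 × 3.42) = 8.191 m/s

v = 8.19 m/s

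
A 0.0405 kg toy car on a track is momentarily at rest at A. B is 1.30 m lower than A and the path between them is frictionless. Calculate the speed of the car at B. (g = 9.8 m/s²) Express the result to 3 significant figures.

v = 5.05 m/s

Energy conservation between the two points: mgh = ½mv²
v = √(2gh) = √(2 × 9.8 × 1.30) = √25.480 = 5.048 m/s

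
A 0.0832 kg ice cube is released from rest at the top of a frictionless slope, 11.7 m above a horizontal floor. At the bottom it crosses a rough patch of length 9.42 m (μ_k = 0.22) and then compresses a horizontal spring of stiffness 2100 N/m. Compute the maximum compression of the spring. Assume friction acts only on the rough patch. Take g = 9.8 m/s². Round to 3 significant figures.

x = 0.0865 m

Initial energy: E₁ = mgh = (0.0832)(9.8)(11.7) = 9.5397 J
Friction removes W_f = μ_k mg d = (0.22)(0.0832)(9.8)(9.42) = 1.690 J
Energy reaching the spring: E = 9.5397 − 1.690 = 7.8500 J
At max compression ½kx² = E ⇒ x = √(2E/k) = √(2 × 7.8500/2100) = 0.08646 m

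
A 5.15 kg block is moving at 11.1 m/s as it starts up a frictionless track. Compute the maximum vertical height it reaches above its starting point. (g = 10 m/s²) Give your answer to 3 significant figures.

h = 6.16 m

Setting KE at the bottom equal to PE gained: ½mv² = mgh
h = v²/(2g) = 11.1²/(2 × 10) = 6.160 m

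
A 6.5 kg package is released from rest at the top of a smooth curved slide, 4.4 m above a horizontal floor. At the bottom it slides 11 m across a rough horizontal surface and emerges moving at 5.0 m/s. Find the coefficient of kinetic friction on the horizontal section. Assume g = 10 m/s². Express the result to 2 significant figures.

μ_k = 0.29

Applying the work–energy principle:
mgh = ½mv² + μ_k m g d
mgh = 286.00 J; ½mv² = 81.250 J
W_f = 286.00 − 81.250 = 204.8 J
μ_k = W_f/(mg·d) = 204.8/(65.00 × 11) = 0.2864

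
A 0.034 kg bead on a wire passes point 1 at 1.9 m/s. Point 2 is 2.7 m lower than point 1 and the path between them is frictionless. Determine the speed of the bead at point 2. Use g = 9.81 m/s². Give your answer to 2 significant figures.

By conservation of mechanical energy, ½mv₀² + mgh = ½mv²
v² = v₀² + 2gh = (1.9)² + 2(9.81)(2.7) = 56.584
v = √56.584 = 7.522 m/s

v = 7.5 m/s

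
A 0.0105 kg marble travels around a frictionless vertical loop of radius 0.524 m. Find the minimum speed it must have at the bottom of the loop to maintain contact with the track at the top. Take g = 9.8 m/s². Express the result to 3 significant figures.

v = 5.07 m/s

At the top: mg = mv_top²/r ⇒ v_top² = gr = 5.135 m²/s²
Energy from bottom to top (height 2r): ½mv_bot² = ½mv_top² + mg(2r)
v_bot² = gr + 4gr = 5gr = 25.68
v_bot = √(5gr) = 5.067 m/s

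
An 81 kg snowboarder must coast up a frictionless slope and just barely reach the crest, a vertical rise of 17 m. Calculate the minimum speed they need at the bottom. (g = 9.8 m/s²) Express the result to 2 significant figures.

At the top they are momentarily at rest, so all KE converts to PE: ½mv² = mgh
v = √(2gh) = √(2 × 9.8 × 17) = 18.25 m/s

v = 18 m/s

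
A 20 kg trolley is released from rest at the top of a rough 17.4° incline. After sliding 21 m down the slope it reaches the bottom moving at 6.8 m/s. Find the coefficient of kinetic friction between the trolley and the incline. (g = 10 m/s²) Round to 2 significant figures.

mgh = ½mv² + μ_k (mg cosθ) L, with h = L sinθ
mgL sinθ = 1256.0 J; ½mv² = 462.40 J
W_f = 1256.0 − 462.40 = 793.6 J
μ_k = W_f/(mg cosθ · L) = 793.6/(190.8 × 21) = 0.1980

μ_k = 0.20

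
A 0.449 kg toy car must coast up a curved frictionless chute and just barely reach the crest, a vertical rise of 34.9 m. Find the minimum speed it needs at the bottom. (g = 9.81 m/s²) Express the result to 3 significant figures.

v = 26.2 m/s

At the top it is momentarily at rest, so all KE converts to PE: ½mv² = mgh
v = √(2gh) = √(2 × 9.81 × 34.9) = 26.17 m/s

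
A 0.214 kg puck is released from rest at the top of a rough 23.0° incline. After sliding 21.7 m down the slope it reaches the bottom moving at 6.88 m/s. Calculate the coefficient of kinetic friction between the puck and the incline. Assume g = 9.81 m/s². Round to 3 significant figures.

μ_k = 0.304

The energy dissipated by friction is the PE lost minus the KE gained:
mgL sinθ = 17.800 J; ½mv² = 5.0648 J
W_f = 17.800 − 5.0648 = 12.74 J
μ_k = W_f/(mg cosθ · L) = 12.74/(1.932 × 21.7) = 0.3037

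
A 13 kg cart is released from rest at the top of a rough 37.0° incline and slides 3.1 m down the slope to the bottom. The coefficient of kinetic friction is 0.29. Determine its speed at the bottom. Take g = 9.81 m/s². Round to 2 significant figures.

Taking the bottom as reference, mgh = ½mv² + μ_k N L with h = L sinθ, N = mg cosθ:
mgh = mgL sinθ = (13)(9.81)(3.1)sin37.0° = 237.92 J
W_f = μ_k mg cosθ · L = (0.29)(13)(9.81)cos37.0°·3.1 = 91.56 J
½mv² = 237.92 − 91.56 = 146.36 J
v = √(2 × 146.36/13) = 4.745 m/s

v = 4.7 m/s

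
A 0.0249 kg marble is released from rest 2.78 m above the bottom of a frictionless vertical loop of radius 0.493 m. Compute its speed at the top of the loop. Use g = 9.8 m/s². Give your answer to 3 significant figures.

Energy conservation: mgh = ½mv_top² + mg(2r)
v_top² = 2g(h − 2r) = 2(9.8)(2.78 − 0.9860) = 35.16
v_top = 5.930 m/s

v = 5.93 m/s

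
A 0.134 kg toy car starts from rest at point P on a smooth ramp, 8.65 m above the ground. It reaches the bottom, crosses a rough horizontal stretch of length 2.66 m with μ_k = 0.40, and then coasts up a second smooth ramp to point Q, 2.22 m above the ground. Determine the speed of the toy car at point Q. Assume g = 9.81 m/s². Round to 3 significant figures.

v = 10.3 m/s

Energy at P: mgh₁ = (0.134)(9.81)(8.65) = 11.371 J
Friction loss: W_f = μ_k mg d = 1.399 J
At Q: ½mv² + mgh₂ = mgh₁ − W_f
½mv² = 11.371 − 1.399 − 2.9183 = 7.0538 J
v = √(2 × 7.0538/0.134) = 10.26 m/s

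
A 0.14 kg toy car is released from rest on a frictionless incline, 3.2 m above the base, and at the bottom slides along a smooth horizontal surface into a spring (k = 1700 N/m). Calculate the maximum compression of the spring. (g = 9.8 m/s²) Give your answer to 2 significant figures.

x = 0.072 m

At max compression the car is momentarily at rest: mgh = ½kx²
x = √(2mgh/k) = √(2 × 0.14 × 9.8 × 3.2 / 1700) = 0.07187 m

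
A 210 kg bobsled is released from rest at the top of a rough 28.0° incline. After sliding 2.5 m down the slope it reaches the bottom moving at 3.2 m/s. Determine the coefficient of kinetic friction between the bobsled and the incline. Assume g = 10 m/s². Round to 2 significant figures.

μ_k = 0.30

mgh = ½mv² + μ_k (mg cosθ) L, with h = L sinθ
mgL sinθ = 2464.7 J; ½mv² = 1075.2 J
W_f = 2464.7 − 1075.2 = 1390 J
μ_k = W_f/(mg cosθ · L) = 1390/(1854 × 2.5) = 0.2998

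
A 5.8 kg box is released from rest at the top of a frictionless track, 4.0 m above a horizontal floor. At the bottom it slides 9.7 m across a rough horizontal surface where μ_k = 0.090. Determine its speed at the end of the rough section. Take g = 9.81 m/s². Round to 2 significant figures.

Energy at the top = energy at the end + work done against friction:
mgh = ½mv² + μ_k m g d
W_f = μ_k mg d = (0.090)(5.8)(9.81)(9.7) = 49.67 J
½mv² = mgh − W_f = 227.59 − 49.67 = 177.92 J
v = √(2 × 177.92/5.8) = 7.833 m/s

v = 7.8 m/s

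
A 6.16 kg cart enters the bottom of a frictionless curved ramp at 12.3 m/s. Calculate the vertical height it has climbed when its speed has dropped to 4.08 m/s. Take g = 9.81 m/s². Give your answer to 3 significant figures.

Energy balance between the two points: ½mv₁² = ½mv₂² + mgh
h = (v₁² − v₂²)/(2g) = (12.3² − 4.08²)/(2 × 9.81) = 6.863 m

h = 6.86 m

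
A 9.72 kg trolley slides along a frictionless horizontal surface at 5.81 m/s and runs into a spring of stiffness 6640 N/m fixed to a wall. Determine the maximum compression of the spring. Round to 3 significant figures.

All KE is stored as spring PE at maximum compression: ½mv² = ½kx²
x = v√(m/k) = 5.81 × √(9.72/6640) = 0.2223 m

x = 0.222 m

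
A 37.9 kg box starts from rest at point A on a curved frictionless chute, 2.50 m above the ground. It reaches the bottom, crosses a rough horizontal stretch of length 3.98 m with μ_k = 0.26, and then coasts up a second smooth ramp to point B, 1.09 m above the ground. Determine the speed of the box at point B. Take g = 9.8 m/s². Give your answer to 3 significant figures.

Energy at A: mgh₁ = (37.9)(9.8)(2.50) = 928.55 J
Friction loss: W_f = μ_k mg d = 384.3 J
At B: ½mv² + mgh₂ = mgh₁ − W_f
½mv² = 928.55 − 384.3 − 404.85 = 139.36 J
v = √(2 × 139.36/37.9) = 2.712 m/s

v = 2.71 m/s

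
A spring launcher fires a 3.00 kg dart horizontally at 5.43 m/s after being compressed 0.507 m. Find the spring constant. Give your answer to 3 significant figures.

Energy stored in the spring equals the launch KE: ½kx² = ½mv²
k = mv²/x² = (3.00)(5.43)²/(0.507)² = 344.1 N/m

k = 344 N/m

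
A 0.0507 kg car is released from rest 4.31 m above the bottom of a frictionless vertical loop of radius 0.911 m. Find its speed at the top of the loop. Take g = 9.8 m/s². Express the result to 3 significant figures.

Energy conservation: mgh = ½mv_top² + mg(2r)
v_top² = 2g(h − 2r) = 2(9.8)(4.31 − 1.822) = 48.76
v_top = 6.983 m/s

v = 6.98 m/s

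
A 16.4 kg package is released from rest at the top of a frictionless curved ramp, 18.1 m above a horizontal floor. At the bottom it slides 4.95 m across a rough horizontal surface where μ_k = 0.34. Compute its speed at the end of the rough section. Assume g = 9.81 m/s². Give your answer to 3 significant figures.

v = 17.9 m/s

Applying the work–energy principle:
mgh = ½mv² + μ_k m g d
W_f = μ_k mg d = (0.34)(16.4)(9.81)(4.95) = 270.8 J
½mv² = mgh − W_f = 2912.0 − 270.8 = 2641.2 J
v = √(2 × 2641.2/16.4) = 17.95 m/s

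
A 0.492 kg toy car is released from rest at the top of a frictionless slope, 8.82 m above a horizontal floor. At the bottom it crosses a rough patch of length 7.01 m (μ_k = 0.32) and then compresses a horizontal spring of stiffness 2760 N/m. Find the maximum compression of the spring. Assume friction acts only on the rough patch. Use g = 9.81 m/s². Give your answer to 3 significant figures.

x = 0.152 m

Initial energy: E₁ = mgh = (0.492)(9.81)(8.82) = 42.570 J
Friction removes W_f = μ_k mg d = (0.32)(0.492)(9.81)(7.01) = 10.83 J
Energy reaching the spring: E = 42.570 − 10.83 = 31.743 J
At max compression ½kx² = E ⇒ x = √(2E/k) = √(2 × 31.743/2760) = 0.1517 m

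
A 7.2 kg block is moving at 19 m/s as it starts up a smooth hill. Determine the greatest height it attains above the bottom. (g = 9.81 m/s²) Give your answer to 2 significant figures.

By energy conservation, ½mv² = mgh
h = v²/(2g) = 19²/(2 × 9.81) = 18.40 m

h = 18 m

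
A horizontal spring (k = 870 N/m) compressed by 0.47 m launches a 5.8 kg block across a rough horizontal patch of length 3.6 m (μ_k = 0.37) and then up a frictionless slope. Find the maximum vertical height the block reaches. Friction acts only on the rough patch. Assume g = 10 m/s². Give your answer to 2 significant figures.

h = 0.32 m

Spring energy: E₀ = ½kx² = ½(870)(0.47)² = 96.091 J
Friction: W_f = μ_k mg d = (0.37)(5.8)(10)(3.6) = 77.26 J
Energy at base of ramp: E = 96.091 − 77.26 = 18.835 J
At max height all remaining energy is PE: mgh = E ⇒ h = E/(mg) = 18.835/(5.8 × 10) = 0.3247 m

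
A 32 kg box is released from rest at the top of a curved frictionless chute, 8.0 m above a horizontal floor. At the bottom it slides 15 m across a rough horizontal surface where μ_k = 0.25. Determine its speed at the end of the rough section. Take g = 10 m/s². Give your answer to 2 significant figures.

v = 9.2 m/s

Energy at the top = energy at the end + work done against friction:
mgh = ½mv² + μ_k m g d
W_f = μ_k mg d = (0.25)(32)(10)(15) = 1200 J
½mv² = mgh − W_f = 2560.0 − 1200 = 1360.0 J
v = √(2 × 1360.0/32) = 9.220 m/s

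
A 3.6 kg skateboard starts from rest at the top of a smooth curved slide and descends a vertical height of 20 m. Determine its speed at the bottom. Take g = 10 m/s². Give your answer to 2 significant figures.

By conservation of mechanical energy, mgh = ½mv²
v = √(2gh) = √(2 × 10 × 20) = √400.00 = 20.00 m/s

v = 20 m/s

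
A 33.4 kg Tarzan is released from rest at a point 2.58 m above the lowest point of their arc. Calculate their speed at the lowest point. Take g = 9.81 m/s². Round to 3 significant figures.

v = 7.11 m/s

Equating total energy at the two states: mgh = ½mv²
v = √(2gh) = √(2 × 9.81 × 2.58) = √50.620 = 7.115 m/s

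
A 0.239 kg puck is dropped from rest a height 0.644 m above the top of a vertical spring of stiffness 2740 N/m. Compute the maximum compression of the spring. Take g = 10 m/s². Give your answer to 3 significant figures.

Measuring PE from the top of the relaxed spring, at max compression the puck has dropped H + x with zero KE, so:
mg(H + x) = ½kx²
½(2740)x² − (0.239)(10)x − (0.239)(10)(0.644) = 0
1370x² − 2.390x − 1.539 = 0
x = [2.390 + √(5.712 + 8434.6)]/(2 × 1370) = 0.03440 m

x = 0.0344 m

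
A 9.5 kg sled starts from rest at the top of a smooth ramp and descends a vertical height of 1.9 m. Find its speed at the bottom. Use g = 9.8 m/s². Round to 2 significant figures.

Energy conservation between the two points: mgh = ½mv²
v = √(2gh) = √(2 × 9.8 × 1.9) = √37.240 = 6.102 m/s

v = 6.1 m/s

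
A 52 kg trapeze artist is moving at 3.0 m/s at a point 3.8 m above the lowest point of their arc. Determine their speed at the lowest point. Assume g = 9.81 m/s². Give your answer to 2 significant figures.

v = 9.1 m/s

Mechanical energy is conserved (no friction): ½mv₀² + mgh = ½mv²
v² = v₀² + 2gh = (3.0)² + 2(9.81)(3.8) = 83.556
v = √83.556 = 9.141 m/s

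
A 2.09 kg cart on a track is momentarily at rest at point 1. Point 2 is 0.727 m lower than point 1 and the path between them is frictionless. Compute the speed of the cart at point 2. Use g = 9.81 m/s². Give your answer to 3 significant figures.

v = 3.78 m/s

Mechanical energy is conserved (no friction): mgh = ½mv²
v = √(2gh) = √(2 × 9.81 × 0.727) = √14.264 = 3.777 m/s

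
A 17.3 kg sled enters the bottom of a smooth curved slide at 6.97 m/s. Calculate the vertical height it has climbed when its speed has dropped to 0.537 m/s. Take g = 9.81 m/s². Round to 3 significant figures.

Conservation of energy: ½mv₁² = ½mv₂² + mgh
h = (v₁² − v₂²)/(2g) = (6.97² − 0.537²)/(2 × 9.81) = 2.461 m

h = 2.46 m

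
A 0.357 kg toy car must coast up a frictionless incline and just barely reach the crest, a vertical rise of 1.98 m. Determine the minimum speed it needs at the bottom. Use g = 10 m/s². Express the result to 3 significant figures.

At the top it is momentarily at rest, so all KE converts to PE: ½mv² = mgh
v = √(2gh) = √(2 × 10 × 1.98) = 6.293 m/s

v = 6.29 m/s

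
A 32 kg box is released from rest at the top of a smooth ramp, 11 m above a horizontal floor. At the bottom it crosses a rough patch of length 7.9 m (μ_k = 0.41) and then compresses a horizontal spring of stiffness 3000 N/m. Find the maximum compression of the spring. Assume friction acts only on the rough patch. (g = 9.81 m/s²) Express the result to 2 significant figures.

Initial energy: E₁ = mgh = (32)(9.81)(11) = 3453.1 J
Friction removes W_f = μ_k mg d = (0.41)(32)(9.81)(7.9) = 1017 J
Energy reaching the spring: E = 3453.1 − 1017 = 2436.3 J
At max compression ½kx² = E ⇒ x = √(2E/k) = √(2 × 2436.3/3000) = 1.274 m

x = 1.3 m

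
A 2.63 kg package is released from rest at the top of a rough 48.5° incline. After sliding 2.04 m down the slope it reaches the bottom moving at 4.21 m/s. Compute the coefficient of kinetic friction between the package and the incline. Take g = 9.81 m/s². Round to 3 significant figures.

mgh = ½mv² + μ_k (mg cosθ) L, with h = L sinθ
mgL sinθ = 39.419 J; ½mv² = 23.307 J
W_f = 39.419 − 23.307 = 16.11 J
μ_k = W_f/(mg cosθ · L) = 16.11/(17.10 × 2.04) = 0.4620

μ_k = 0.462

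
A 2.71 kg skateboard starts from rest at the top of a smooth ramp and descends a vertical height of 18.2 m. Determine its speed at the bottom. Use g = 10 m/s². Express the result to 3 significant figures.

Mechanical energy is conserved (no friction): mgh = ½mv²
v = √(2gh) = √(2 × 10 × 18.2) = √364.00 = 19.08 m/s

v = 19.1 m/s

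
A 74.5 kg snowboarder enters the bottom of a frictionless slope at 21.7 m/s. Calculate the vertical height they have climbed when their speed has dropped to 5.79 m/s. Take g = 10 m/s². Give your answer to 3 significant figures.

h = 21.9 m

Conservation of energy: ½mv₁² = ½mv₂² + mgh
h = (v₁² − v₂²)/(2g) = (21.7² − 5.79²)/(2 × 10) = 21.87 m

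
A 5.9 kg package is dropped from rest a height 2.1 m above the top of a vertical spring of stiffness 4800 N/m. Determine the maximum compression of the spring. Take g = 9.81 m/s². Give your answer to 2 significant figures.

x = 0.24 m

Let x be the compression. The total drop is H + x, and the package is instantaneously at rest at max compression, so energy conservation gives:
mg(H + x) = ½kx²
½(4800)x² − (5.9)(9.81)x − (5.9)(9.81)(2.1) = 0
2400x² − 57.88x − 121.5 = 0
x = [57.88 + √(3350 + 1.1668e+06)]/(2 × 2400) = 0.2374 m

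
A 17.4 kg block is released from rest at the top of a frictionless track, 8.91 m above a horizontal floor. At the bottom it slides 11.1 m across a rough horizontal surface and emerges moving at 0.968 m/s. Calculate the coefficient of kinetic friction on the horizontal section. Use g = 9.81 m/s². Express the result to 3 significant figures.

Applying the work–energy principle:
mgh = ½mv² + μ_k m g d
mgh = 1520.9 J; ½mv² = 8.1521 J
W_f = 1520.9 − 8.1521 = 1513 J
μ_k = W_f/(mg·d) = 1513/(170.7 × 11.1) = 0.7984

μ_k = 0.798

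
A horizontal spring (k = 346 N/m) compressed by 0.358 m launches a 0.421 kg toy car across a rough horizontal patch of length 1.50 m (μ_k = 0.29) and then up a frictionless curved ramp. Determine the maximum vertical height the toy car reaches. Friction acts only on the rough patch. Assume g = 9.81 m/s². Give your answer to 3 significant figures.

h = 4.93 m

Spring energy: E₀ = ½kx² = ½(346)(0.358)² = 22.172 J
Friction: W_f = μ_k mg d = (0.29)(0.421)(9.81)(1.50) = 1.797 J
Energy at base of ramp: E = 22.172 − 1.797 = 20.376 J
At max height all remaining energy is PE: mgh = E ⇒ h = E/(mg) = 20.376/(0.421 × 9.81) = 4.934 m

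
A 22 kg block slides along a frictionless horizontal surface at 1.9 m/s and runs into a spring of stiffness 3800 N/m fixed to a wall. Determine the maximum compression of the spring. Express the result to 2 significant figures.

All KE is stored as spring PE at maximum compression: ½mv² = ½kx²
x = v√(m/k) = 1.9 × √(22/3800) = 0.1446 m

x = 0.14 m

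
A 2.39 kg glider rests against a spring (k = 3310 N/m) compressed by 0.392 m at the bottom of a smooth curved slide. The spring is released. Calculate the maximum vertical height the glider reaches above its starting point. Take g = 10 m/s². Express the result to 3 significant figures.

h = 10.6 m

At maximum height the glider is at rest, so ½kx² = mgh
h = kx²/(2mg) = (3310)(0.392)²/(2 × 2.39 × 10) = 10.64 m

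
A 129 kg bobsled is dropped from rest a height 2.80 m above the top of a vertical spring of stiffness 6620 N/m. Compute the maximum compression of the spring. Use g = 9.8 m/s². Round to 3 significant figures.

x = 1.24 m

Let x be the compression. The total drop is H + x, and the bobsled is instantaneously at rest at max compression, so energy conservation gives:
mg(H + x) = ½kx²
½(6620)x² − (129)(9.8)x − (129)(9.8)(2.80) = 0
3310x² − 1264x − 3540 = 0
x = [1264 + √(1.598e+06 + 4.6866e+07)]/(2 × 3310) = 1.243 m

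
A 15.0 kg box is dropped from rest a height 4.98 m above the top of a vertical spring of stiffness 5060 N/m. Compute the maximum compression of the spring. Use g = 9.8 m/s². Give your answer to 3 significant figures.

x = 0.568 m

Let x be the compression. The total drop is H + x, and the box is instantaneously at rest at max compression, so energy conservation gives:
mg(H + x) = ½kx²
½(5060)x² − (15.0)(9.8)x − (15.0)(9.8)(4.98) = 0
2530x² − 147.0x − 732.1 = 0
x = [147.0 + √(21609 + 7.4084e+06)]/(2 × 2530) = 0.5677 m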